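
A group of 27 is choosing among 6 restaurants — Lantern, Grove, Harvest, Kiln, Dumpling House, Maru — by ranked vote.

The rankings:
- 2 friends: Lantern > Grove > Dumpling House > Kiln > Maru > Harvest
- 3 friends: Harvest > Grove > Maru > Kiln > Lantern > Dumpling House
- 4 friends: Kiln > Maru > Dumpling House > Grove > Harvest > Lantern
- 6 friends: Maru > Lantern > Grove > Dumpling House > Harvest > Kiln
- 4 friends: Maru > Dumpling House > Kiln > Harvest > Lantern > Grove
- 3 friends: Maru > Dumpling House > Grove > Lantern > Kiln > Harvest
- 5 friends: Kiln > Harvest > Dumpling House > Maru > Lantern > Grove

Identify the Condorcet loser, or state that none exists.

Pairwise majorities:
Lantern–Grove: Lantern 17–10.
Lantern vs Harvest: Harvest, 16–11.
Lantern vs Kiln: Lantern preferred on 2+6+3 = 11 ballots; Kiln wins 16–11.
Lantern vs Dumpling House: Lantern is ranked higher on 2+3+6 = 11 ballots, Dumpling House on 16. Dumpling House wins 16–11.
Lantern–Maru: Maru 25–2.
Grove vs Harvest: Grove, 15–12.
Grove–Kiln: Grove 14–13.
Grove–Dumpling House: Dumpling House 16–11.
Grove vs Maru: Grove preferred on 2+3 = 5 ballots; Maru wins 22–5.
Harvest vs Kiln: Harvest preferred on 3+6 = 9 ballots; Kiln wins 18–9.
Harvest–Dumpling House: Dumpling House 19–8.
Harvest vs Maru: Maru wins 19–8.
Kiln vs Dumpling House: 3+4+5 = 12 for Kiln, 15 for Dumpling House — Dumpling House by 15–12.
Kiln–Maru: Maru 16–11.
Dumpling House vs Maru: 7 to 20, Maru.
Each restaurant has at least one pairwise win (Lantern beats Grove; Grove beats Harvest; Harvest beats Lantern; Kiln beats Lantern; Dumpling House beats Lantern; Maru beats Lantern) — no Condorcet loser.

none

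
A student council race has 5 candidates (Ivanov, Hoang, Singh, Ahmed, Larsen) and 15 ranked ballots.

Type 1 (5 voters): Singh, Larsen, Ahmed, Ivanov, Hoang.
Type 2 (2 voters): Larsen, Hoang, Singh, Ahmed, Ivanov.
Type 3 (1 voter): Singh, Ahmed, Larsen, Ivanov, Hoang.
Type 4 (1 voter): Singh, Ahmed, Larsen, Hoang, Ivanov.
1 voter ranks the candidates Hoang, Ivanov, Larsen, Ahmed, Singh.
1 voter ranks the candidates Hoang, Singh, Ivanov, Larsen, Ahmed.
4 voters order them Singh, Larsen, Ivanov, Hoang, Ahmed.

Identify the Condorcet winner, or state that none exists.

Check each pair by majority over 15 ballots:
Ivanov vs Hoang: Ivanov is ranked higher on 5+1+4 = 10 ballots, Hoang on 5. Ivanov wins 10–5.
Ivanov vs Singh: 1 for Ivanov, 14 for Singh — Singh by 14–1.
Ivanov vs Ahmed: Ivanov preferred on 1+1+4 = 6 ballots; Ahmed wins 9–6.
Ivanov vs Larsen: Ivanov preferred on 1+1 = 2 ballots; Larsen wins 13–2.
Hoang vs Singh: 2+1+1 = 4 for Hoang, 11 for Singh — Singh by 11–4.
Hoang vs Ahmed: 2+1+1+4 = 8 for Hoang, 7 for Ahmed — Hoang by 8–7.
Hoang vs Larsen: Hoang preferred on 1+1 = 2 ballots; Larsen wins 13–2.
Singh vs Ahmed: 14 to 1, Singh.
Singh vs Larsen: Singh preferred on 5+1+1+1+4 = 12 ballots; Singh wins 12–3.
Ahmed vs Larsen: 2 to 13, Larsen.
Singh defeats every rival head-to-head and is the Condorcet winner.

Singh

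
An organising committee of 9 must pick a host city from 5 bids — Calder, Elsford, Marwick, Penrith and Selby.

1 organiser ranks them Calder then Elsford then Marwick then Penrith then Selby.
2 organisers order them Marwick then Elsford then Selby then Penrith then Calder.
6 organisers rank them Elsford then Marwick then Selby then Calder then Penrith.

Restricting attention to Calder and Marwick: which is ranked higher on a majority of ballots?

Marwick

Ballots ranking Calder above Marwick: 1.
Ballots ranking Marwick above Calder: 9 − 1 = 8.
Marwick wins the head-to-head 8–1.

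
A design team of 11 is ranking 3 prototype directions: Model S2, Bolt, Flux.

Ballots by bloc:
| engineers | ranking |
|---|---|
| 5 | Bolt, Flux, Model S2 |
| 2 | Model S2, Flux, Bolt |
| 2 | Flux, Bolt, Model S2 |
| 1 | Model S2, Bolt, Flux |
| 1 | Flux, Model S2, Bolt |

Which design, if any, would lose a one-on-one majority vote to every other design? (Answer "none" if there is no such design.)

Model S2

Head-to-head results (11 engineers):
Model S2 vs Bolt: Bolt, 7–4.
Model S2 vs Flux: Model S2 preferred on 2+1 = 3 ballots; Flux wins 8–3.
Bolt vs Flux: Bolt is ranked higher on 5+1 = 6 ballots, Flux on 5. Bolt wins 6–5.
Model S2 is beaten in every head-to-head and is the Condorcet loser.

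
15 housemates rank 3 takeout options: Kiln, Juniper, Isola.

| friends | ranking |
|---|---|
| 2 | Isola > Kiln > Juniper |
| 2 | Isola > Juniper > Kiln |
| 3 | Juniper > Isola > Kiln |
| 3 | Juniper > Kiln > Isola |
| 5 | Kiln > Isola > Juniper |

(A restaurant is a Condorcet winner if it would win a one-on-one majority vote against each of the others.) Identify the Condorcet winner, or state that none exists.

none

Check each pair by majority over 15 ballots:
Kiln vs Juniper: Kiln is ranked higher on 2+5 = 7 ballots, Juniper on 8. Juniper wins 8–7.
Kiln vs Isola: 8 to 7, Kiln.
Juniper vs Isola: Juniper is ranked higher on 3+3 = 6 ballots, Isola on 9. Isola wins 9–6.
Every restaurant loses at least once (Kiln loses to Juniper; Juniper loses to Isola; Isola loses to Kiln). The majority relation contains the cycle Kiln beats Isola beats Juniper beats Kiln, so there is no Condorcet winner.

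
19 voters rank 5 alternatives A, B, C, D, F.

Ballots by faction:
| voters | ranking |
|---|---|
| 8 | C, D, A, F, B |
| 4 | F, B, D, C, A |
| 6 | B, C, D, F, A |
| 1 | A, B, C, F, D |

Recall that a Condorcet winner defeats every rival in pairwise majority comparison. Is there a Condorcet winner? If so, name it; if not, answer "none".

Check each pair by majority over 19 ballots:
A vs B: 9 to 10, B.
A vs C: A is ranked higher on 1 ballot, C on 18. C wins 18–1.
A vs D: A is ranked higher on 1 ballot, D on 18. D wins 18–1.
A vs F: 8+1 = 9 for A, 10 for F — F by 10–9.
B vs C: 11 to 8, B.
B vs D: 11 to 8, B.
B vs F: 6+1 = 7 for B, 12 for F — F by 12–7.
C vs D: 15 to 4, C.
C vs F: 8+6+1 = 15 for C, 4 for F — C by 15–4.
D vs F: D is ranked higher on 8+6 = 14 ballots, F on 5. D wins 14–5.
Every alternative loses at least once (A loses to B; B loses to F; C loses to B; D loses to B; F loses to C). The majority relation contains the cycle B > C > F > B, so there is no Condorcet winner.

none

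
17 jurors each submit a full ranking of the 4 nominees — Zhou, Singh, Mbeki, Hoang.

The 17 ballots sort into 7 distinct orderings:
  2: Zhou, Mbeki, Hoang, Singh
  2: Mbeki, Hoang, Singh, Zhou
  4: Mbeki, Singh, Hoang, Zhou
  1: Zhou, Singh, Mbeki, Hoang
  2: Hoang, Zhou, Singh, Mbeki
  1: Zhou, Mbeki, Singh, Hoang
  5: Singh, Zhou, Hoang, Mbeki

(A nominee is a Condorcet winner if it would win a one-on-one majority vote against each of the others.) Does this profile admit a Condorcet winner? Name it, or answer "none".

none

Pairwise majorities:
Zhou vs Singh: Zhou is ranked higher on 2+1+2+1 = 6 ballots, Singh on 11. Singh wins 11–6.
Zhou vs Mbeki: Zhou preferred on 2+1+2+1+5 = 11 ballots; Zhou wins 11–6.
Zhou vs Hoang: 2+1+1+5 = 9 for Zhou, 8 for Hoang — Zhou by 9–8.
Singh vs Mbeki: 8 to 9, Mbeki.
Singh vs Hoang: Singh preferred on 4+1+1+5 = 11 ballots; Singh wins 11–6.
Mbeki vs Hoang: Mbeki preferred on 2+2+4+1+1 = 10 ballots; Mbeki wins 10–7.
Every nominee loses at least once (Zhou loses to Singh; Singh loses to Mbeki; Mbeki loses to Zhou; Hoang loses to Zhou). The majority relation contains the cycle Zhou beats Mbeki beats Singh beats Zhou, so there is no Condorcet winner.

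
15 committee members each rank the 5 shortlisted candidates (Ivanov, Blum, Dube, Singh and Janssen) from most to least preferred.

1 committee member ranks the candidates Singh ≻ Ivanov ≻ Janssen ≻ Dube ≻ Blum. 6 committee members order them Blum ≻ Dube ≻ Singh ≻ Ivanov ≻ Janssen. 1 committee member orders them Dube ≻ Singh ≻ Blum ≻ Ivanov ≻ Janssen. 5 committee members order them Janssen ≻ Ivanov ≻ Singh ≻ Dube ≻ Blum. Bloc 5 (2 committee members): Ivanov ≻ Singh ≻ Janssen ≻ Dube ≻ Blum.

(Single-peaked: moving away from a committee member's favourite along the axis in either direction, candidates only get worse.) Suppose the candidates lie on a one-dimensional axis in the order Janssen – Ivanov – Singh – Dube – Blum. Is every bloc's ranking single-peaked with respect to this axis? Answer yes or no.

yes

Axis positions: Janssen=1, Ivanov=2, Singh=3, Dube=4, Blum=5.
Bloc 1 (peak Singh at position 3): ranking walks positions 3-2-1-4-5, expanding outward from the peak — single-peaked.
Bloc 2 (peak Blum at position 5): ranking walks positions 5-4-3-2-1, expanding outward from the peak — single-peaked.
Bloc 3 (peak Dube at position 4): ranking walks positions 4-3-5-2-1, expanding outward from the peak — single-peaked.
Bloc 4 (peak Janssen at position 1): ranking walks positions 1-2-3-4-5, expanding outward from the peak — single-peaked.
Bloc 5 (peak Ivanov at position 2): ranking walks positions 2-3-1-4-5, expanding outward from the peak — single-peaked.
Every ranking is single-peaked on this axis.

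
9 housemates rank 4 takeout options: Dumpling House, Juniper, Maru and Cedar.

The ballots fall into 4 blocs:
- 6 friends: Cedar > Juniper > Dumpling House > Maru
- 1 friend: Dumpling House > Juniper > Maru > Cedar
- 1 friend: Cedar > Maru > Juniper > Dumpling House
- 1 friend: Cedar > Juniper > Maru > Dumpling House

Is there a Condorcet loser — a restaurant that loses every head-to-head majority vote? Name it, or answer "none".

Maru

Pairwise majorities:
Dumpling House–Juniper: Juniper 8–1.
Dumpling House vs Maru: Dumpling House, 7–2.
Dumpling House vs Cedar: Dumpling House preferred on 1 ballot; Cedar wins 8–1.
Juniper–Maru: Juniper 8–1.
Juniper vs Cedar: Juniper preferred on 1 ballot; Cedar wins 8–1.
Maru vs Cedar: Cedar, 8–1.
Maru is beaten in every head-to-head and is the Condorcet loser.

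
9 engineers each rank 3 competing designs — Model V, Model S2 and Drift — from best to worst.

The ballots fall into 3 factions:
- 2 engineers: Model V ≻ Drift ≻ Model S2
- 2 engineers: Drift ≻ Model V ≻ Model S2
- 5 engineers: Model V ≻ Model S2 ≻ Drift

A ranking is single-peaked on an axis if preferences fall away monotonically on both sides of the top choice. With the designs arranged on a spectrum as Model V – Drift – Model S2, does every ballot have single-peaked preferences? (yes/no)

Axis positions: Model V=1, Drift=2, Model S2=3.
Faction 1 (peak Model V at position 1): ranking walks positions 1-2-3, expanding outward from the peak — single-peaked.
Faction 2 (peak Drift at position 2): ranking walks positions 2-1-3, expanding outward from the peak — single-peaked.
Faction 3: ranking walks positions 1-3-2; Model S2 is ranked above Drift even though Drift lies between Model S2 and the peak Model V on the axis — preferences dip and rise again. Not single-peaked.
Faction 3 violates single-peakedness, so the profile is not single-peaked on this axis.

no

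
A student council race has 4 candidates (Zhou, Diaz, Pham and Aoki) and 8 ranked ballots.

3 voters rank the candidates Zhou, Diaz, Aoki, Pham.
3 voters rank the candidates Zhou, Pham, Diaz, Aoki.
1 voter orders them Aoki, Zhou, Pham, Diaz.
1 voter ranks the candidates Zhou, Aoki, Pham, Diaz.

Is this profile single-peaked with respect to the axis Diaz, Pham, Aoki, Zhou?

no

Axis positions: Diaz=1, Pham=2, Aoki=3, Zhou=4.
Faction 1: ranking walks positions 4-1-3-2; Diaz is ranked above Aoki even though Aoki lies between Diaz and the peak Zhou on the axis — preferences dip and rise again. Not single-peaked.
Faction 2: ranking walks positions 4-2-1-3; Pham is ranked above Aoki even though Aoki lies between Pham and the peak Zhou on the axis — preferences dip and rise again. Not single-peaked.
Faction 3 (peak Aoki at position 3): ranking walks positions 3-4-2-1, expanding outward from the peak — single-peaked.
Faction 4 (peak Zhou at position 4): ranking walks positions 4-3-2-1, expanding outward from the peak — single-peaked.
Faction 1 violates single-peakedness, so the profile is not single-peaked on this axis.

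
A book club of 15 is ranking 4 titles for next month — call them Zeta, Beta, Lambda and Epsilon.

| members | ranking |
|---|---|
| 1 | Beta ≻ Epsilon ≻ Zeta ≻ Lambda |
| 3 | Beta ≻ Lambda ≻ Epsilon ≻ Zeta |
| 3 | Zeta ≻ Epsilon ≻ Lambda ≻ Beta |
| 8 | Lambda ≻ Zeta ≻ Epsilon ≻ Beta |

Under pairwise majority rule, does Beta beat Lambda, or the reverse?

Lambda

Ballots ranking Beta above Lambda: 1 + 3 = 4.
Ballots ranking Lambda above Beta: 15 − 4 = 11.
Lambda wins the head-to-head 11–4.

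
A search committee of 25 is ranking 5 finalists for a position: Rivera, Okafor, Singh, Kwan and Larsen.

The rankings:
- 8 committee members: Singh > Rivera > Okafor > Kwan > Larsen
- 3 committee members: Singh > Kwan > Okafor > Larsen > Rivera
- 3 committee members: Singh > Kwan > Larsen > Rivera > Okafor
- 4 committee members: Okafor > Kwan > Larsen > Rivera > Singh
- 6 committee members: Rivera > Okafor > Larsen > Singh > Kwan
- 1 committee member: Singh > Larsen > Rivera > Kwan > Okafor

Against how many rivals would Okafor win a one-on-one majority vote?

2

Okafor against each rival (25 committee members):
Okafor vs Rivera: Okafor is ranked higher on 3+4 = 7 ballots, Rivera on 18. Rivera wins 18–7.
Okafor vs Singh: Singh, 15–10.
Okafor vs Kwan: 8+4+6 = 18 for Okafor, 7 for Kwan — Okafor by 18–7.
Okafor vs Larsen: Okafor preferred on 8+3+4+6 = 21 ballots; Okafor wins 21–4.
Okafor beats Kwan, Larsen; loses to Rivera, Singh — 2 pairwise wins.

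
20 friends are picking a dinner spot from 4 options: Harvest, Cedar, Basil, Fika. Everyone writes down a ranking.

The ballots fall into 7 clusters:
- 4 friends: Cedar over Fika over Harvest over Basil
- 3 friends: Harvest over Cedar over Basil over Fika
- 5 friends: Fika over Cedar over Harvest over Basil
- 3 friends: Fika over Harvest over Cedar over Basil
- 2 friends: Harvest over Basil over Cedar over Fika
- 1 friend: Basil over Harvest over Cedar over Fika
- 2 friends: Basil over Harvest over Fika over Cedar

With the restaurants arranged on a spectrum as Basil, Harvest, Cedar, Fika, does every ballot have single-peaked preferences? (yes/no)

no

Axis positions: Basil=1, Harvest=2, Cedar=3, Fika=4.
Cluster 1 (peak Cedar at position 3): ranking walks positions 3-4-2-1, expanding outward from the peak — single-peaked.
Cluster 2 (peak Harvest at position 2): ranking walks positions 2-3-1-4, expanding outward from the peak — single-peaked.
Cluster 3 (peak Fika at position 4): ranking walks positions 4-3-2-1, expanding outward from the peak — single-peaked.
Cluster 4: ranking walks positions 4-2-3-1; Harvest is ranked above Cedar even though Cedar lies between Harvest and the peak Fika on the axis — preferences dip and rise again. Not single-peaked.
Cluster 5 (peak Harvest at position 2): ranking walks positions 2-1-3-4, expanding outward from the peak — single-peaked.
Cluster 6 (peak Basil at position 1): ranking walks positions 1-2-3-4, expanding outward from the peak — single-peaked.
Cluster 7: ranking walks positions 1-2-4-3; Fika is ranked above Cedar even though Cedar lies between Fika and the peak Basil on the axis — preferences dip and rise again. Not single-peaked.
Cluster 4 violates single-peakedness, so the profile is not single-peaked on this axis.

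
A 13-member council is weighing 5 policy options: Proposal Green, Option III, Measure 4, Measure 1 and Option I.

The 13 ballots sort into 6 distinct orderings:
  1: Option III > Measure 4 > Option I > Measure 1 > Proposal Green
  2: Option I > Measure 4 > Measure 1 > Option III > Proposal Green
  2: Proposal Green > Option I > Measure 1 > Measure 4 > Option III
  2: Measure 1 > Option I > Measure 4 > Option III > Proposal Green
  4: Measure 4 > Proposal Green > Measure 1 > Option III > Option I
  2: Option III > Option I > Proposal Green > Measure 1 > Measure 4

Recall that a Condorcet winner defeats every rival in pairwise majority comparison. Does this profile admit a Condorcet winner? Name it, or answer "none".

Pairwise majorities:
Proposal Green vs Option III: 6 to 7, Option III.
Proposal Green vs Measure 4: 2+2 = 4 for Proposal Green, 9 for Measure 4 — Measure 4 by 9–4.
Proposal Green vs Measure 1: 2+4+2 = 8 for Proposal Green, 5 for Measure 1 — Proposal Green by 8–5.
Proposal Green vs Option I: 2+4 = 6 for Proposal Green, 7 for Option I — Option I by 7–6.
Option III vs Measure 4: 1+2 = 3 for Option III, 10 for Measure 4 — Measure 4 by 10–3.
Option III vs Measure 1: Option III preferred on 1+2 = 3 ballots; Measure 1 wins 10–3.
Option III vs Option I: Option III is ranked higher on 1+4+2 = 7 ballots, Option I on 6. Option III wins 7–6.
Measure 4 vs Measure 1: 7 to 6, Measure 4.
Measure 4 vs Option I: 1+4 = 5 for Measure 4, 8 for Option I — Option I by 8–5.
Measure 1 vs Option I: Measure 1 preferred on 2+4 = 6 ballots; Option I wins 7–6.
Each option drops at least one matchup (Proposal Green loses to Option III; Option III loses to Measure 4; Measure 4 loses to Option I; Measure 1 loses to Proposal Green; Option I loses to Option III); the cycle Proposal Green > Measure 1 > Option III > Proposal Green rules out a Condorcet winner.

none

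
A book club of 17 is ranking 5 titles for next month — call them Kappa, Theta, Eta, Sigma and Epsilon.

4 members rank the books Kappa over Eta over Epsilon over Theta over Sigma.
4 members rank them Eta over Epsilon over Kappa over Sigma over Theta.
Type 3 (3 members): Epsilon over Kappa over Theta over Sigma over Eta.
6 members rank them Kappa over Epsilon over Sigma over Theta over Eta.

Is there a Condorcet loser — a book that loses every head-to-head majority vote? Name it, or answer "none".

Eta

Head-to-head results (17 members):
Kappa vs Theta: 4+4+3+6 = 17 for Kappa, 0 for Theta — Kappa by 17–0.
Kappa vs Eta: Kappa wins 13–4.
Kappa vs Sigma: Kappa, 17–0.
Kappa vs Epsilon: 4+6 = 10 for Kappa, 7 for Epsilon — Kappa by 10–7.
Theta vs Eta: Theta, 9–8.
Theta vs Sigma: Theta is ranked higher on 4+3 = 7 ballots, Sigma on 10. Sigma wins 10–7.
Theta vs Epsilon: Theta is ranked higher on 0 ballots, Epsilon on 17. Epsilon wins 17–0.
Eta vs Sigma: Eta is ranked higher on 4+4 = 8 ballots, Sigma on 9. Sigma wins 9–8.
Eta vs Epsilon: Epsilon, 9–8.
Sigma vs Epsilon: Epsilon, 17–0.
Only Eta has no wins; Eta is the Condorcet loser.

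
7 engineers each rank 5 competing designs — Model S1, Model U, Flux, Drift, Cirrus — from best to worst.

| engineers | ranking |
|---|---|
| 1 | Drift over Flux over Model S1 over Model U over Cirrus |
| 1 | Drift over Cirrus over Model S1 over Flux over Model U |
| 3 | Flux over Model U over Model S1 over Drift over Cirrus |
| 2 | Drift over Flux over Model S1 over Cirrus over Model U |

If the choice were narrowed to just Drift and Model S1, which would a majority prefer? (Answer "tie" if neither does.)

Drift

Ballots ranking Drift above Model S1: 1 + 1 + 2 = 4.
Ballots ranking Model S1 above Drift: 7 − 4 = 3.
Drift wins the head-to-head 4–3.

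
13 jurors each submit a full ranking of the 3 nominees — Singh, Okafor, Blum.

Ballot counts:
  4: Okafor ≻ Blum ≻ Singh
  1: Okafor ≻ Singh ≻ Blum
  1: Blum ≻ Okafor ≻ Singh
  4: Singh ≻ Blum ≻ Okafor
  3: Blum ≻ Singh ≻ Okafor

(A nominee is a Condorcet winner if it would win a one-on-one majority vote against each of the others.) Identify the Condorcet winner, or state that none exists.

Blum

Head-to-head results (13 jurors):
Singh vs Okafor: 4+3 = 7 for Singh, 6 for Okafor — Singh by 7–6.
Singh vs Blum: Singh is ranked higher on 1+4 = 5 ballots, Blum on 8. Blum wins 8–5.
Okafor vs Blum: 4+1 = 5 for Okafor, 8 for Blum — Blum by 8–5.
Blum wins every pairwise contest, so Blum is the Condorcet winner.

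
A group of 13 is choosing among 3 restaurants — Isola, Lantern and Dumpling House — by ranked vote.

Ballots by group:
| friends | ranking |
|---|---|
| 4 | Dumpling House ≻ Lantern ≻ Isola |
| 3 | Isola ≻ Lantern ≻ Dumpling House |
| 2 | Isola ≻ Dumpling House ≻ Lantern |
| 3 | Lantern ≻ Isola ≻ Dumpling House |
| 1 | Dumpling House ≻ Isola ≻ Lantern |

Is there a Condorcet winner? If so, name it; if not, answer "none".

none

Pairwise majorities:
Isola vs Lantern: 3+2+1 = 6 for Isola, 7 for Lantern — Lantern by 7–6.
Isola vs Dumpling House: 8 to 5, Isola.
Lantern vs Dumpling House: Lantern is ranked higher on 3+3 = 6 ballots, Dumpling House on 7. Dumpling House wins 7–6.
Every restaurant loses at least once (Isola loses to Lantern; Lantern loses to Dumpling House; Dumpling House loses to Isola). The majority relation contains the cycle Isola > Dumpling House > Lantern > Isola, so there is no Condorcet winner.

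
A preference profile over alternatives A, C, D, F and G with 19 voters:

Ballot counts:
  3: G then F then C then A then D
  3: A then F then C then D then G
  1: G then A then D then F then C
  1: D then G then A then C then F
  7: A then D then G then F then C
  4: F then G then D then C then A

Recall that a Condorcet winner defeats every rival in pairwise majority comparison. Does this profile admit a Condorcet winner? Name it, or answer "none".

A

Pairwise majorities:
A vs C: A, 12–7.
A–D: A 14–5.
A–F: A 12–7.
A vs G: A is ranked higher on 3+7 = 10 ballots, G on 9. A wins 10–9.
C vs D: D, 13–6.
C vs F: F wins 18–1.
C–G: G 16–3.
D vs F: 1+1+7 = 9 for D, 10 for F — F by 10–9.
D vs G: D, 11–8.
F vs G: F preferred on 3+4 = 7 ballots; G wins 12–7.
Only A has no losses; A is the Condorcet winner.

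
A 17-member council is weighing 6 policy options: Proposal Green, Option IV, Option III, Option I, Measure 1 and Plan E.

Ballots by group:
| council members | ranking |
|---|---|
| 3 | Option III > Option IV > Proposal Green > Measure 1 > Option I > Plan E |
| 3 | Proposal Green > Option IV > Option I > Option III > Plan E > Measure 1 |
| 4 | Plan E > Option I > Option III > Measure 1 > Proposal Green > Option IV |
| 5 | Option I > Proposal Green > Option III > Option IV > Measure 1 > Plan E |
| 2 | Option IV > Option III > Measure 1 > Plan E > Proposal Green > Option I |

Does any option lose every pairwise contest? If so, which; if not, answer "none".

Head-to-head results (17 council members):
Proposal Green vs Option IV: Proposal Green preferred on 3+4+5 = 12 ballots; Proposal Green wins 12–5.
Proposal Green vs Option III: 8 to 9, Option III.
Proposal Green–Option I: Option I 9–8.
Proposal Green vs Measure 1: Proposal Green is ranked higher on 3+3+5 = 11 ballots, Measure 1 on 6. Proposal Green wins 11–6.
Proposal Green–Plan E: Proposal Green 11–6.
Option IV vs Option III: 3+2 = 5 for Option IV, 12 for Option III — Option III by 12–5.
Option IV vs Option I: 3+3+2 = 8 for Option IV, 9 for Option I — Option I by 9–8.
Option IV vs Measure 1: Option IV is ranked higher on 3+3+5+2 = 13 ballots, Measure 1 on 4. Option IV wins 13–4.
Option IV–Plan E: Option IV 13–4.
Option III vs Option I: Option I, 12–5.
Option III vs Measure 1: Option III, 17–0.
Option III vs Plan E: Option III is ranked higher on 3+3+5+2 = 13 ballots, Plan E on 4. Option III wins 13–4.
Option I vs Measure 1: 3+4+5 = 12 for Option I, 5 for Measure 1 — Option I by 12–5.
Option I vs Plan E: Option I is ranked higher on 3+3+5 = 11 ballots, Plan E on 6. Option I wins 11–6.
Measure 1 vs Plan E: Measure 1, 10–7.
Plan E is beaten in every head-to-head and is the Condorcet loser.

Plan E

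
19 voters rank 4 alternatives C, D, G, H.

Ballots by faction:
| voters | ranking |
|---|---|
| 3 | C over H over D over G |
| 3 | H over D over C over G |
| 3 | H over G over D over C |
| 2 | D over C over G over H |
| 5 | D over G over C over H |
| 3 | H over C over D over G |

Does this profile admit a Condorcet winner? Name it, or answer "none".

Check each pair by majority over 19 ballots:
C vs D: D wins 13–6.
C vs G: C wins 11–8.
C vs H: C, 10–9.
D–G: D 16–3.
D vs H: H wins 12–7.
G vs H: H, 12–7.
Every alternative loses at least once (C loses to D; D loses to H; G loses to C; H loses to C). The majority relation contains the cycle C beats H beats D beats C, so there is no Condorcet winner.

none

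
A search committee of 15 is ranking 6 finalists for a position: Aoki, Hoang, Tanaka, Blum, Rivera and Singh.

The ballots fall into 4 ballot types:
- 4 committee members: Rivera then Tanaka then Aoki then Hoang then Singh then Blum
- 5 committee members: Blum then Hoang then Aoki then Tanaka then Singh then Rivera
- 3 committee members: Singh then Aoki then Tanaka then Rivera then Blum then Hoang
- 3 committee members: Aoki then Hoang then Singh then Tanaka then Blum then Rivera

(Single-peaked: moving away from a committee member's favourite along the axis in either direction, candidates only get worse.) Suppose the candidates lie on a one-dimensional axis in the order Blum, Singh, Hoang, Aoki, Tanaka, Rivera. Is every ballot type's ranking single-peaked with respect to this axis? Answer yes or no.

no

Axis positions: Blum=1, Singh=2, Hoang=3, Aoki=4, Tanaka=5, Rivera=6.
Ballot type 1 (peak Rivera at position 6): ranking walks positions 6-5-4-3-2-1, expanding outward from the peak — single-peaked.
Ballot type 2: ranking walks positions 1-3-4-5-2-6; Hoang is ranked above Singh even though Singh lies between Hoang and the peak Blum on the axis — preferences dip and rise again. Not single-peaked.
Ballot type 3: ranking walks positions 2-4-5-6-1-3; Aoki is ranked above Hoang even though Hoang lies between Aoki and the peak Singh on the axis — preferences dip and rise again. Not single-peaked.
Ballot type 4 (peak Aoki at position 4): ranking walks positions 4-3-2-5-1-6, expanding outward from the peak — single-peaked.
Ballot type 2 violates single-peakedness, so the profile is not single-peaked on this axis.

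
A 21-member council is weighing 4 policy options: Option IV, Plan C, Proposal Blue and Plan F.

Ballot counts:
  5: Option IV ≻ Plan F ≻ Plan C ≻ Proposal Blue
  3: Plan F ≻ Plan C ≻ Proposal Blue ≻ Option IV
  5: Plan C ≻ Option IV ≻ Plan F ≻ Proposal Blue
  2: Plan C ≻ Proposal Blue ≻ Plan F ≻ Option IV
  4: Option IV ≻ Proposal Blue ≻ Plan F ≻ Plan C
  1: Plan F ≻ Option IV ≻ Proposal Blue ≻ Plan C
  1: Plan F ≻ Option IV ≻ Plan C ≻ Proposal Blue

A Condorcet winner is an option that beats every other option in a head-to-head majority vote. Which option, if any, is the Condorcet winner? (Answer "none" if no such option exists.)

Option IV

Pairwise majorities:
Option IV vs Plan C: 5+4+1+1 = 11 for Option IV, 10 for Plan C — Option IV by 11–10.
Option IV vs Proposal Blue: 16 to 5, Option IV.
Option IV vs Plan F: 5+5+4 = 14 for Option IV, 7 for Plan F — Option IV by 14–7.
Plan C vs Proposal Blue: Plan C is ranked higher on 5+3+5+2+1 = 16 ballots, Proposal Blue on 5. Plan C wins 16–5.
Plan C vs Plan F: 5+2 = 7 for Plan C, 14 for Plan F — Plan F by 14–7.
Proposal Blue vs Plan F: Proposal Blue preferred on 2+4 = 6 ballots; Plan F wins 15–6.
Option IV beats each of Plan C, Proposal Blue, Plan F — Option IV is the Condorcet winner.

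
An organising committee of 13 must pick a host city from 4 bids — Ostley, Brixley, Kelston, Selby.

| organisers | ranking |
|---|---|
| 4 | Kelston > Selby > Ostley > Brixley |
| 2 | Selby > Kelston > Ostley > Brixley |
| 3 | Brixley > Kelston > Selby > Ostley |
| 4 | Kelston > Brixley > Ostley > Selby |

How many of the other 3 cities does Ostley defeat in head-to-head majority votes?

0

Ostley against each rival (13 organisers):
Ostley vs Brixley: Ostley preferred on 4+2 = 6 ballots; Brixley wins 7–6.
Ostley vs Kelston: 0 to 13, Kelston.
Ostley vs Selby: Selby, 9–4.
Ostley beats no one; loses to Brixley, Kelston, Selby — 0 pairwise wins.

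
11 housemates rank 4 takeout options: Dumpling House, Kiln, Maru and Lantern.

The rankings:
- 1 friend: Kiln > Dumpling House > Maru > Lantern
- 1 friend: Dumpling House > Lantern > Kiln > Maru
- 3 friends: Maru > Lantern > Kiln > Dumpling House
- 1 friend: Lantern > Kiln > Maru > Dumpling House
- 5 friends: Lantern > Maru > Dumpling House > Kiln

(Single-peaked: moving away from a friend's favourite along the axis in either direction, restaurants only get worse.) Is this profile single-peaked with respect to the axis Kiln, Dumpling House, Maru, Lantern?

no

Axis positions: Kiln=1, Dumpling House=2, Maru=3, Lantern=4.
Ballot type 1 (peak Kiln at position 1): ranking walks positions 1-2-3-4, expanding outward from the peak — single-peaked.
Ballot type 2: ranking walks positions 2-4-1-3; Lantern is ranked above Maru even though Maru lies between Lantern and the peak Dumpling House on the axis — preferences dip and rise again. Not single-peaked.
Ballot type 3: ranking walks positions 3-4-1-2; Kiln is ranked above Dumpling House even though Dumpling House lies between Kiln and the peak Maru on the axis — preferences dip and rise again. Not single-peaked.
Ballot type 4: ranking walks positions 4-1-3-2; Kiln is ranked above Maru even though Maru lies between Kiln and the peak Lantern on the axis — preferences dip and rise again. Not single-peaked.
Ballot type 5 (peak Lantern at position 4): ranking walks positions 4-3-2-1, expanding outward from the peak — single-peaked.
Ballot type 2 violates single-peakedness, so the profile is not single-peaked on this axis.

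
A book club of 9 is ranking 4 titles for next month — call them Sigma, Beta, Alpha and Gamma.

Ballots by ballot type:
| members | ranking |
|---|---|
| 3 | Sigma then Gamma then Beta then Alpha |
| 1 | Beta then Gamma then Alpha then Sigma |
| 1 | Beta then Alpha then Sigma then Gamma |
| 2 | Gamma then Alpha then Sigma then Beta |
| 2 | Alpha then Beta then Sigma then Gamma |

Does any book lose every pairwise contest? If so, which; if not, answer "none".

none

Pairwise majorities:
Sigma vs Beta: Sigma, 5–4.
Sigma vs Alpha: Alpha, 6–3.
Sigma vs Gamma: 3+1+2 = 6 for Sigma, 3 for Gamma — Sigma by 6–3.
Beta vs Alpha: Beta, 5–4.
Beta vs Gamma: 1+1+2 = 4 for Beta, 5 for Gamma — Gamma by 5–4.
Alpha vs Gamma: Alpha is ranked higher on 1+2 = 3 ballots, Gamma on 6. Gamma wins 6–3.
No book is winless: Sigma beats Beta; Beta beats Alpha; Alpha beats Sigma; Gamma beats Beta. There is no Condorcet loser.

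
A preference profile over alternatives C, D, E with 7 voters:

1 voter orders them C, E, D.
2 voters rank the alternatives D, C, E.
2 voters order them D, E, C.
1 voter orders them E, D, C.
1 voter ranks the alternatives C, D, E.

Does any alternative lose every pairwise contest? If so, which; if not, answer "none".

E

Pairwise majorities:
C vs D: C is ranked higher on 1+1 = 2 ballots, D on 5. D wins 5–2.
C vs E: C preferred on 1+2+1 = 4 ballots; C wins 4–3.
D–E: D 5–2.
Only E has no wins; E is the Condorcet loser.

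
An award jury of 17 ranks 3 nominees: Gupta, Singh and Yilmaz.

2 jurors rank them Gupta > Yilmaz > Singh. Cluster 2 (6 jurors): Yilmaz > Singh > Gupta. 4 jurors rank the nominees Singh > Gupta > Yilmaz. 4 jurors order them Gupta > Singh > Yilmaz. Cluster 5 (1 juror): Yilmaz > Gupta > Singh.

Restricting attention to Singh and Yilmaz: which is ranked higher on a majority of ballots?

Ballots ranking Singh above Yilmaz: 4 + 4 = 8.
Ballots ranking Yilmaz above Singh: 17 − 8 = 9.
Yilmaz wins the head-to-head 9–8.

Yilmaz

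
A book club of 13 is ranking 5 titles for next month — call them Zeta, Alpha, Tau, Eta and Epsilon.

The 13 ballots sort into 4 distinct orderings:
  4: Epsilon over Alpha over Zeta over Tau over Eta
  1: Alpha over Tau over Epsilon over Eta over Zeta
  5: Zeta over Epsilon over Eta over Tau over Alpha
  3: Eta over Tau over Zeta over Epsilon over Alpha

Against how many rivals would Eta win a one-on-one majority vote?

Eta against each rival (13 members):
Eta vs Zeta: 1+3 = 4 for Eta, 9 for Zeta — Zeta by 9–4.
Eta vs Alpha: Eta wins 8–5.
Eta–Tau: Eta 8–5.
Eta–Epsilon: Epsilon 10–3.
Eta beats Alpha, Tau; loses to Zeta, Epsilon — 2 pairwise wins.

2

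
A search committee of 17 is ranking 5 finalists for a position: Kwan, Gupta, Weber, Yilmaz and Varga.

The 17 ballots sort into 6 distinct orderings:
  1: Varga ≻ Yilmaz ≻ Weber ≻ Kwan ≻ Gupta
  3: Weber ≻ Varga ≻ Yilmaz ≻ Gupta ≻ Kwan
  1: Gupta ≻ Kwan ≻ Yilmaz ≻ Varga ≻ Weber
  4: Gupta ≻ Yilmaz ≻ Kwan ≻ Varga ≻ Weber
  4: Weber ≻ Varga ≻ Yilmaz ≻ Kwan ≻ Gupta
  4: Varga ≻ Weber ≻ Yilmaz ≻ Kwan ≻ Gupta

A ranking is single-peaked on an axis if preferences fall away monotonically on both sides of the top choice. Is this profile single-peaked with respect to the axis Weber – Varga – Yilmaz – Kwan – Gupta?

no

Axis positions: Weber=1, Varga=2, Yilmaz=3, Kwan=4, Gupta=5.
Cluster 1 (peak Varga at position 2): ranking walks positions 2-3-1-4-5, expanding outward from the peak — single-peaked.
Cluster 2: ranking walks positions 1-2-3-5-4; Gupta is ranked above Kwan even though Kwan lies between Gupta and the peak Weber on the axis — preferences dip and rise again. Not single-peaked.
Cluster 3 (peak Gupta at position 5): ranking walks positions 5-4-3-2-1, expanding outward from the peak — single-peaked.
Cluster 4: ranking walks positions 5-3-4-2-1; Yilmaz is ranked above Kwan even though Kwan lies between Yilmaz and the peak Gupta on the axis — preferences dip and rise again. Not single-peaked.
Cluster 5 (peak Weber at position 1): ranking walks positions 1-2-3-4-5, expanding outward from the peak — single-peaked.
Cluster 6 (peak Varga at position 2): ranking walks positions 2-1-3-4-5, expanding outward from the peak — single-peaked.
Cluster 2 violates single-peakedness, so the profile is not single-peaked on this axis.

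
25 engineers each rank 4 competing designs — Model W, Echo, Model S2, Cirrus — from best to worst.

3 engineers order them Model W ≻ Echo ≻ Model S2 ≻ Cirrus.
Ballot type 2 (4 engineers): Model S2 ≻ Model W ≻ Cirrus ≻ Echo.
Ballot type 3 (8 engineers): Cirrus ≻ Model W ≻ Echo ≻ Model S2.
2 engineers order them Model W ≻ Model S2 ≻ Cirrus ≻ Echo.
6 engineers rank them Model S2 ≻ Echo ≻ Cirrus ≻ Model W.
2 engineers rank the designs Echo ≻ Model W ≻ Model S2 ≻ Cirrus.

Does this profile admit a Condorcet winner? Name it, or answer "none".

none

Pairwise majorities:
Model W–Echo: Model W 17–8.
Model W vs Model S2: Model W preferred on 3+8+2+2 = 15 ballots; Model W wins 15–10.
Model W vs Cirrus: Model W preferred on 3+4+2+2 = 11 ballots; Cirrus wins 14–11.
Echo–Model S2: Echo 13–12.
Echo vs Cirrus: Echo preferred on 3+6+2 = 11 ballots; Cirrus wins 14–11.
Model S2 vs Cirrus: Model S2 is ranked higher on 3+4+2+6+2 = 17 ballots, Cirrus on 8. Model S2 wins 17–8.
No design is unbeaten: Model W loses to Cirrus; Echo loses to Model W; Model S2 loses to Model W; Cirrus loses to Model S2. In particular Model W → Model S2 → Cirrus → Model W is a majority cycle — no Condorcet winner exists.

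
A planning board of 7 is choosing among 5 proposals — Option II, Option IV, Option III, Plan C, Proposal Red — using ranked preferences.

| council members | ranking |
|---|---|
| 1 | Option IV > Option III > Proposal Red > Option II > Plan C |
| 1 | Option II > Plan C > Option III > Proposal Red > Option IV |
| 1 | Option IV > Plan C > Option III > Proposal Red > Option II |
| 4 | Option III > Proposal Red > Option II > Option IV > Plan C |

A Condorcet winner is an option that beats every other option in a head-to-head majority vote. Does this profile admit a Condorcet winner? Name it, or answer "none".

Option III

Head-to-head results (7 council members):
Option II–Option IV: Option II 5–2.
Option II–Option III: Option III 6–1.
Option II–Plan C: Option II 6–1.
Option II vs Proposal Red: 1 for Option II, 6 for Proposal Red — Proposal Red by 6–1.
Option IV vs Option III: 1+1 = 2 for Option IV, 5 for Option III — Option III by 5–2.
Option IV vs Plan C: 1+1+4 = 6 for Option IV, 1 for Plan C — Option IV by 6–1.
Option IV vs Proposal Red: 2 to 5, Proposal Red.
Option III vs Plan C: 5 to 2, Option III.
Option III vs Proposal Red: 1+1+1+4 = 7 for Option III, 0 for Proposal Red — Option III by 7–0.
Plan C–Proposal Red: Proposal Red 5–2.
Only Option III has no losses; Option III is the Condorcet winner.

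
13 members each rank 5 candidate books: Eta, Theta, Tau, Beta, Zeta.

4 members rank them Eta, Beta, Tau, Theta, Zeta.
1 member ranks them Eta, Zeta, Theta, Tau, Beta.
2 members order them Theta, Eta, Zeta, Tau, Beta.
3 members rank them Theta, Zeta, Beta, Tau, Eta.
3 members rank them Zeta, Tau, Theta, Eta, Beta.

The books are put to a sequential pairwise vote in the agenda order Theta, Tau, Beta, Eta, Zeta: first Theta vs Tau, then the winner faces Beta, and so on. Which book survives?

Round 1: Theta vs Tau — 6–7, Tau advances.
Round 2: Tau vs Beta — 6–7, Beta advances.
Round 3: Beta vs Eta — 3–10, Eta advances.
Round 4: Eta vs Zeta — 7–6, Eta advances.
The agenda winner is Eta.

Eta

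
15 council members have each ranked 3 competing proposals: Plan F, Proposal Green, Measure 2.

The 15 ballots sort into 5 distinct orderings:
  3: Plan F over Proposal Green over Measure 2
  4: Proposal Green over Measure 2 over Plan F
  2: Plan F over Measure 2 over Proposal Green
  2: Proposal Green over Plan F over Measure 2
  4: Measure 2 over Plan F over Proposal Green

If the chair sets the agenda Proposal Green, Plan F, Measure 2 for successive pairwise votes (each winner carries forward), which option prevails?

Round 1: Proposal Green vs Plan F — 6–9, Plan F advances.
Round 2: Plan F vs Measure 2 — 7–8, Measure 2 advances.
Measure 2 survives the agenda.

Measure 2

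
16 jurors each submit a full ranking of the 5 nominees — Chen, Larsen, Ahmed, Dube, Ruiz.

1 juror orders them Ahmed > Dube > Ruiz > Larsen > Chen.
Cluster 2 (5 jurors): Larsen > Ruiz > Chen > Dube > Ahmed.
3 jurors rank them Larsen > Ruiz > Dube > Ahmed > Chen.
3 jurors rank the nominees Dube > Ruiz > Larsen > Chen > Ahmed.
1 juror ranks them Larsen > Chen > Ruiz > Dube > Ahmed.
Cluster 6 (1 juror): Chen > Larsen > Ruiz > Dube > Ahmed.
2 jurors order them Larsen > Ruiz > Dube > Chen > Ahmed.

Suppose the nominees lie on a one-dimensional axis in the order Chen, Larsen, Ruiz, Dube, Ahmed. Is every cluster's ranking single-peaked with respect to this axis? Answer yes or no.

Axis positions: Chen=1, Larsen=2, Ruiz=3, Dube=4, Ahmed=5.
Cluster 1 (peak Ahmed at position 5): ranking walks positions 5-4-3-2-1, expanding outward from the peak — single-peaked.
Cluster 2 (peak Larsen at position 2): ranking walks positions 2-3-1-4-5, expanding outward from the peak — single-peaked.
Cluster 3 (peak Larsen at position 2): ranking walks positions 2-3-4-5-1, expanding outward from the peak — single-peaked.
Cluster 4 (peak Dube at position 4): ranking walks positions 4-3-2-1-5, expanding outward from the peak — single-peaked.
Cluster 5 (peak Larsen at position 2): ranking walks positions 2-1-3-4-5, expanding outward from the peak — single-peaked.
Cluster 6 (peak Chen at position 1): ranking walks positions 1-2-3-4-5, expanding outward from the peak — single-peaked.
Cluster 7 (peak Larsen at position 2): ranking walks positions 2-3-4-1-5, expanding outward from the peak — single-peaked.
Every ranking is single-peaked on this axis.

yes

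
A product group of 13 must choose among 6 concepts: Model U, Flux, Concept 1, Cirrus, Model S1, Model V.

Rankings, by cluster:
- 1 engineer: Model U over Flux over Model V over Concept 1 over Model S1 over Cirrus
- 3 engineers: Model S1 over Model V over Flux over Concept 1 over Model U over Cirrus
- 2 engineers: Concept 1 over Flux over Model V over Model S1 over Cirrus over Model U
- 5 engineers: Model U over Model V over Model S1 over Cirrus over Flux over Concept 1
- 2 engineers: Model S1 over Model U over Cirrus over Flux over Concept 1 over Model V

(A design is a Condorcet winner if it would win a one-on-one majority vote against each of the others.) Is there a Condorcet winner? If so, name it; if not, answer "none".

none

Pairwise majorities:
Model U vs Flux: 8 to 5, Model U.
Model U vs Concept 1: 8 to 5, Model U.
Model U vs Cirrus: Model U preferred on 1+3+5+2 = 11 ballots; Model U wins 11–2.
Model U vs Model S1: Model U is ranked higher on 1+5 = 6 ballots, Model S1 on 7. Model S1 wins 7–6.
Model U vs Model V: Model U is ranked higher on 1+5+2 = 8 ballots, Model V on 5. Model U wins 8–5.
Flux vs Concept 1: 11 to 2, Flux.
Flux vs Cirrus: Flux preferred on 1+3+2 = 6 ballots; Cirrus wins 7–6.
Flux vs Model S1: Flux preferred on 1+2 = 3 ballots; Model S1 wins 10–3.
Flux vs Model V: 1+2+2 = 5 for Flux, 8 for Model V — Model V by 8–5.
Concept 1 vs Cirrus: Concept 1 is ranked higher on 1+3+2 = 6 ballots, Cirrus on 7. Cirrus wins 7–6.
Concept 1 vs Model S1: Concept 1 is ranked higher on 1+2 = 3 ballots, Model S1 on 10. Model S1 wins 10–3.
Concept 1 vs Model V: Concept 1 is ranked higher on 2+2 = 4 ballots, Model V on 9. Model V wins 9–4.
Cirrus vs Model S1: Cirrus is ranked higher on 0 ballots, Model S1 on 13. Model S1 wins 13–0.
Cirrus vs Model V: Cirrus preferred on 2 ballots; Model V wins 11–2.
Model S1 vs Model V: 3+2 = 5 for Model S1, 8 for Model V — Model V by 8–5.
No design is unbeaten: Model U loses to Model S1; Flux loses to Model U; Concept 1 loses to Model U; Cirrus loses to Model U; Model S1 loses to Model V; Model V loses to Model U. In particular Model U > Model V > Model S1 > Model U is a majority cycle — no Condorcet winner exists.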